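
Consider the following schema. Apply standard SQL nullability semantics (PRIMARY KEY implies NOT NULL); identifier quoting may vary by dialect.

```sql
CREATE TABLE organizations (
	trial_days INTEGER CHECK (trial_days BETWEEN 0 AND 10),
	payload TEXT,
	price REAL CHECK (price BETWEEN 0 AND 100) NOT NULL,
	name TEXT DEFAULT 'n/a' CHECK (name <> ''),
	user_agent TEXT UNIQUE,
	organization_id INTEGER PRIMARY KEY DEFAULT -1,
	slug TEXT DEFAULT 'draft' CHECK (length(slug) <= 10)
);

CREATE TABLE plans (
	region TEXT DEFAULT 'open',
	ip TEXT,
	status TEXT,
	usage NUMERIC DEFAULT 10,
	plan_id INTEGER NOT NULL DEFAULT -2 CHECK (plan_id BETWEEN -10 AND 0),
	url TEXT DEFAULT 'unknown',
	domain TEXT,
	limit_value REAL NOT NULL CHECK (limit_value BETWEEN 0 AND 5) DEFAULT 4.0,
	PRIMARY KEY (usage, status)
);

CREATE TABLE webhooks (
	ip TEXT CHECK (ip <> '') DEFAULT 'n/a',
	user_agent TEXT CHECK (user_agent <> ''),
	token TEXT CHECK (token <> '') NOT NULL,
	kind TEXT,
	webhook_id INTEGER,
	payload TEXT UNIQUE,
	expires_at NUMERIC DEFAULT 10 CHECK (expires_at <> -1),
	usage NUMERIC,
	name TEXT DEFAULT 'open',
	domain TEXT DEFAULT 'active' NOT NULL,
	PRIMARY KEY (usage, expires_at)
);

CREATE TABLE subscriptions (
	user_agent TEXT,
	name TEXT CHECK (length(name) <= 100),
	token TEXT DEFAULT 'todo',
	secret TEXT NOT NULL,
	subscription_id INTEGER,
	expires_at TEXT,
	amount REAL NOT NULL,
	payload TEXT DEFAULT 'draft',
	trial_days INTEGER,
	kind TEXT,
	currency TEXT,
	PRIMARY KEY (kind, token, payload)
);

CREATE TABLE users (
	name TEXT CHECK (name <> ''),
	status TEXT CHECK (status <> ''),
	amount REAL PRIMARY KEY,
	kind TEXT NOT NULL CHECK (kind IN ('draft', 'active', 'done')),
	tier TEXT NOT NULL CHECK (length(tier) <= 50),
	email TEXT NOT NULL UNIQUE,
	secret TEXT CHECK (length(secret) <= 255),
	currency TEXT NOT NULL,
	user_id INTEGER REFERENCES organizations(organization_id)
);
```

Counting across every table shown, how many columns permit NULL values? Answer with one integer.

organizations: 5 nullable (trial_days, payload, name, user_agent, slug — PK (organization_id) and explicit NOT NULL columns excluded).
plans: 4 nullable (region, ip, url, domain — PK (usage, status) and explicit NOT NULL columns excluded).
webhooks: 6 nullable (ip, user_agent, kind, webhook_id, payload, name — PK (usage, expires_at) and explicit NOT NULL columns excluded).
subscriptions: 6 nullable (user_agent, name, subscription_id, expires_at, trial_days, currency — PK (kind, token, payload) and explicit NOT NULL columns excluded).
users: 4 nullable (name, status, secret, user_id — PK (amount) and explicit NOT NULL columns excluded).
Total: 5 + 4 + 6 + 6 + 4 = 25.

25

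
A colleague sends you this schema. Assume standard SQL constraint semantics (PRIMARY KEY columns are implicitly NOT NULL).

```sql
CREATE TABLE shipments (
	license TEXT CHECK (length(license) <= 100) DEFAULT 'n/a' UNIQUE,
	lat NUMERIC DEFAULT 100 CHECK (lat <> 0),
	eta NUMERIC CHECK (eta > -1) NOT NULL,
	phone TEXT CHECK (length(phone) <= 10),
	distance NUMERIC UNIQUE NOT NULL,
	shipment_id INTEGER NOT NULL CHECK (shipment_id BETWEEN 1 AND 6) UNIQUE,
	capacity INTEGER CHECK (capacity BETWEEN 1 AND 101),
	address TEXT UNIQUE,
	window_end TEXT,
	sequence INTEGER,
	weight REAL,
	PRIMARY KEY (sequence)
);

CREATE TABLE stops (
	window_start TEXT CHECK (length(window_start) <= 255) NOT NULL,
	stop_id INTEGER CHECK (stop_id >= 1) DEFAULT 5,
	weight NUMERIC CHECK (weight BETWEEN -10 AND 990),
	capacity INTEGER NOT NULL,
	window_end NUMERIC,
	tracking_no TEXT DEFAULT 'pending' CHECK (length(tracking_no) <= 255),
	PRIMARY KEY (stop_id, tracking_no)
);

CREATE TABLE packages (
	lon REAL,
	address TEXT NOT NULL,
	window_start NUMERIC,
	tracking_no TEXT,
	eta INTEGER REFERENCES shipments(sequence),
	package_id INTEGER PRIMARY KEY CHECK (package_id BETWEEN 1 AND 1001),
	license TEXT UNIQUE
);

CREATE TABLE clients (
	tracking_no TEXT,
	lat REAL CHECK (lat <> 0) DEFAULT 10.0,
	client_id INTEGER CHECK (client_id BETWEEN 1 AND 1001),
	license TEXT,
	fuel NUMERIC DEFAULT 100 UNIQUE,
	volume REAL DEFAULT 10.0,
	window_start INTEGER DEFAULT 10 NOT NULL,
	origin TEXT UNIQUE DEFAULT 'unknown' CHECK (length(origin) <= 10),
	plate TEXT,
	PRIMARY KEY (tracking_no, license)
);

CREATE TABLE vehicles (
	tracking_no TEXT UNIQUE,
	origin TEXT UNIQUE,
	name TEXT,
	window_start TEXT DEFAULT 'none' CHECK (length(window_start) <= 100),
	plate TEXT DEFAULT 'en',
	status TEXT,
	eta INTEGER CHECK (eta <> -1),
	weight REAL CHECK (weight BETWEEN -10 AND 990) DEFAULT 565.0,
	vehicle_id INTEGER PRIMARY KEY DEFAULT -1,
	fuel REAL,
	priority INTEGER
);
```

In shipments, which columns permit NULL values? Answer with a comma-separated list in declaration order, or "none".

- license: CHECK does not forbid NULL (a CHECK constraint passes when its expression is NULL) → nullable.
- lat: CHECK does not forbid NULL (a CHECK constraint passes when its expression is NULL) → nullable.
- eta: declared NOT NULL → not nullable.
- phone: CHECK does not forbid NULL (a CHECK constraint passes when its expression is NULL) → nullable.
- distance: declared NOT NULL → not nullable.
- shipment_id: declared NOT NULL → not nullable.
- capacity: CHECK does not forbid NULL (a CHECK constraint passes when its expression is NULL) → nullable.
- address: UNIQUE does not imply NOT NULL → nullable.
- window_end: no NOT NULL constraint applies → nullable.
- sequence: part of the PRIMARY KEY, which implies NOT NULL → not nullable.
- weight: no NOT NULL constraint applies → nullable.

license, lat, phone, capacity, address, window_end, weight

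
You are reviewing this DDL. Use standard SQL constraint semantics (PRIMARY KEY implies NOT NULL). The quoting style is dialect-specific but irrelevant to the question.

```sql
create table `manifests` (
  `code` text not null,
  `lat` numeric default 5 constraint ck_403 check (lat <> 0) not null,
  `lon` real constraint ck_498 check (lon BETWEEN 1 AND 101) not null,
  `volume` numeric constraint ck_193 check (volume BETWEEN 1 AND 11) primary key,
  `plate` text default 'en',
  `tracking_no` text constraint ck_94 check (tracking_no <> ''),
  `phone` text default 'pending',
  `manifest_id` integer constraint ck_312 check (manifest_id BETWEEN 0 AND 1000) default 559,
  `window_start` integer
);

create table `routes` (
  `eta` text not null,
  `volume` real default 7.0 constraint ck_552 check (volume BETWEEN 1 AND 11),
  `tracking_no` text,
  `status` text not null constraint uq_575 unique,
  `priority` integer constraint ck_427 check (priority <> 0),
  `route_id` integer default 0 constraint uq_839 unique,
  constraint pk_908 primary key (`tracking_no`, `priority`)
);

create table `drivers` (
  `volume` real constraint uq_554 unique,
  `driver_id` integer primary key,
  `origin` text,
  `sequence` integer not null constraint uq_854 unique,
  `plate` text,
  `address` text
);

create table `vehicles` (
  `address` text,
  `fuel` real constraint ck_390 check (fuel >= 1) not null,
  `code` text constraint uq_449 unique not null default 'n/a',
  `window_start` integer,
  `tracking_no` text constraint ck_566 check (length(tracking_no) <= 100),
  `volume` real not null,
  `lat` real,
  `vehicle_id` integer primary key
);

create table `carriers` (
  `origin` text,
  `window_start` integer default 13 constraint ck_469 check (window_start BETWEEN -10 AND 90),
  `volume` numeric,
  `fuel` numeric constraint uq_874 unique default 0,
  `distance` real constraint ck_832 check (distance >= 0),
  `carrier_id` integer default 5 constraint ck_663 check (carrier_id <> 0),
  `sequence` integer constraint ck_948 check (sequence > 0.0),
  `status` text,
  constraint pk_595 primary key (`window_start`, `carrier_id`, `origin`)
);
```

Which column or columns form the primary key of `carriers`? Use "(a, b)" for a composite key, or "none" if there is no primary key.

A table-level PRIMARY KEY clause names 3 columns: window_start, carrier_id, origin.
This is a composite key — the combination is unique, not each column individually.

(window_start, carrier_id, origin)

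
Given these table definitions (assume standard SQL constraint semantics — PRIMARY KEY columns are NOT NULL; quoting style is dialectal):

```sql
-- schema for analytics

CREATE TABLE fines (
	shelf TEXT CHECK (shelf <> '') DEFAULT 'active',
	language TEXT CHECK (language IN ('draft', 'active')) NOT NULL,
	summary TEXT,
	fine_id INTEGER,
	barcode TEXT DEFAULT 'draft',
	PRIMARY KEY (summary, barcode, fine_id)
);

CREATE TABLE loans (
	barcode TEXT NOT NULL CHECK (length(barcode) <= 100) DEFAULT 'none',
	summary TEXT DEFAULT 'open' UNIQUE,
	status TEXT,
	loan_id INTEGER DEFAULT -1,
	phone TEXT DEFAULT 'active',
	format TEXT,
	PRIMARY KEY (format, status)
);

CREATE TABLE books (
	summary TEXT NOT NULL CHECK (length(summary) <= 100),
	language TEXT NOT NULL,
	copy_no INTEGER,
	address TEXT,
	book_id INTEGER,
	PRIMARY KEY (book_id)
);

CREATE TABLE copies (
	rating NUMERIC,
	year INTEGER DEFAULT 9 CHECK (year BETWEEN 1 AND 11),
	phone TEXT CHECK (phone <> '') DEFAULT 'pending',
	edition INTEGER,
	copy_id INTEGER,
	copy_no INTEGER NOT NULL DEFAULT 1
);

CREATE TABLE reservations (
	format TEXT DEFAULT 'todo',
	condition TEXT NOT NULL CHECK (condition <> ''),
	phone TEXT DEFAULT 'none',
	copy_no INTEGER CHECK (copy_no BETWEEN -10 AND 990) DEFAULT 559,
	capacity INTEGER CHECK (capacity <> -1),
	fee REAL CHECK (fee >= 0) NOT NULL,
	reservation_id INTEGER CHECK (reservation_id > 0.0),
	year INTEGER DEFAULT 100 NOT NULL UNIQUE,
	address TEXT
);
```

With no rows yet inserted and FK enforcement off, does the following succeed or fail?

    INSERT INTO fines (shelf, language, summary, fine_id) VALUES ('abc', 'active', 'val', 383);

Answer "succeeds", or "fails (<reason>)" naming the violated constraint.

NOT NULL columns: barcode defaults to 'draft'; fine_id is supplied; language is supplied; summary is supplied.
CHECK constraints: 'abc' satisfies (shelf <> ''); 'active' satisfies (language IN ('draft', 'active')).
No constraint is violated.

succeeds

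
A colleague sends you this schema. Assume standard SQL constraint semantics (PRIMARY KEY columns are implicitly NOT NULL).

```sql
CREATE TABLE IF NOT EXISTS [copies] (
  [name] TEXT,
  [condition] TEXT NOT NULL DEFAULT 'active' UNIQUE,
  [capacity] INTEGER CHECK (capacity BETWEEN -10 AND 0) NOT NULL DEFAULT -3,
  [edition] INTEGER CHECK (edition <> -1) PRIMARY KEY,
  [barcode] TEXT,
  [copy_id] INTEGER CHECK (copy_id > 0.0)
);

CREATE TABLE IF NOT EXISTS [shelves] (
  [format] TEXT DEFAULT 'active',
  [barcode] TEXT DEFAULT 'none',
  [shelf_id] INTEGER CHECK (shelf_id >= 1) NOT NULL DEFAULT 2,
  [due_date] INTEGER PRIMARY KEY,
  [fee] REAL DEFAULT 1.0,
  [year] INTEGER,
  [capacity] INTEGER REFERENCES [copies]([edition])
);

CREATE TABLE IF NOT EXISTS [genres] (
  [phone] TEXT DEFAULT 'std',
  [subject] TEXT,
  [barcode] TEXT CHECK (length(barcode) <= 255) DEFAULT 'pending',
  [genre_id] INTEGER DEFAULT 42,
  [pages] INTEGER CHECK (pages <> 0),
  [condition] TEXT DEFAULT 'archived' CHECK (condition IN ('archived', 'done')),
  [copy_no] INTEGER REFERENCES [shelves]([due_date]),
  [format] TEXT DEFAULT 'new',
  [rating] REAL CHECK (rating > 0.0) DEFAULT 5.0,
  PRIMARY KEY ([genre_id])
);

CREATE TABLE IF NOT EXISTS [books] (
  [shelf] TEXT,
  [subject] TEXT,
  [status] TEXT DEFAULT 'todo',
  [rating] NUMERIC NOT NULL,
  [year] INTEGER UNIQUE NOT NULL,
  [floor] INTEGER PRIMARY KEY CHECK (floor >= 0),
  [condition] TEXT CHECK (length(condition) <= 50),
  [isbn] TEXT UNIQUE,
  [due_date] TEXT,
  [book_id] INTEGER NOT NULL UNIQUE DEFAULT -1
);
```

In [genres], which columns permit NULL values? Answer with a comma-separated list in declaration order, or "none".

phone, subject, barcode, pages, condition, copy_no, format, rating

- phone: DEFAULT only fills an omitted column; an explicit NULL is still allowed → nullable.
- subject: no NOT NULL constraint applies → nullable.
- barcode: CHECK does not forbid NULL (a CHECK constraint passes when its expression is NULL) → nullable.
- genre_id: part of the PRIMARY KEY, which implies NOT NULL → not nullable.
- pages: CHECK does not forbid NULL (a CHECK constraint passes when its expression is NULL) → nullable.
- condition: CHECK does not forbid NULL (a CHECK constraint passes when its expression is NULL) → nullable.
- copy_no: a foreign key column may be NULL unless separately constrained → nullable.
- format: DEFAULT only fills an omitted column; an explicit NULL is still allowed → nullable.
- rating: CHECK does not forbid NULL (a CHECK constraint passes when its expression is NULL) → nullable.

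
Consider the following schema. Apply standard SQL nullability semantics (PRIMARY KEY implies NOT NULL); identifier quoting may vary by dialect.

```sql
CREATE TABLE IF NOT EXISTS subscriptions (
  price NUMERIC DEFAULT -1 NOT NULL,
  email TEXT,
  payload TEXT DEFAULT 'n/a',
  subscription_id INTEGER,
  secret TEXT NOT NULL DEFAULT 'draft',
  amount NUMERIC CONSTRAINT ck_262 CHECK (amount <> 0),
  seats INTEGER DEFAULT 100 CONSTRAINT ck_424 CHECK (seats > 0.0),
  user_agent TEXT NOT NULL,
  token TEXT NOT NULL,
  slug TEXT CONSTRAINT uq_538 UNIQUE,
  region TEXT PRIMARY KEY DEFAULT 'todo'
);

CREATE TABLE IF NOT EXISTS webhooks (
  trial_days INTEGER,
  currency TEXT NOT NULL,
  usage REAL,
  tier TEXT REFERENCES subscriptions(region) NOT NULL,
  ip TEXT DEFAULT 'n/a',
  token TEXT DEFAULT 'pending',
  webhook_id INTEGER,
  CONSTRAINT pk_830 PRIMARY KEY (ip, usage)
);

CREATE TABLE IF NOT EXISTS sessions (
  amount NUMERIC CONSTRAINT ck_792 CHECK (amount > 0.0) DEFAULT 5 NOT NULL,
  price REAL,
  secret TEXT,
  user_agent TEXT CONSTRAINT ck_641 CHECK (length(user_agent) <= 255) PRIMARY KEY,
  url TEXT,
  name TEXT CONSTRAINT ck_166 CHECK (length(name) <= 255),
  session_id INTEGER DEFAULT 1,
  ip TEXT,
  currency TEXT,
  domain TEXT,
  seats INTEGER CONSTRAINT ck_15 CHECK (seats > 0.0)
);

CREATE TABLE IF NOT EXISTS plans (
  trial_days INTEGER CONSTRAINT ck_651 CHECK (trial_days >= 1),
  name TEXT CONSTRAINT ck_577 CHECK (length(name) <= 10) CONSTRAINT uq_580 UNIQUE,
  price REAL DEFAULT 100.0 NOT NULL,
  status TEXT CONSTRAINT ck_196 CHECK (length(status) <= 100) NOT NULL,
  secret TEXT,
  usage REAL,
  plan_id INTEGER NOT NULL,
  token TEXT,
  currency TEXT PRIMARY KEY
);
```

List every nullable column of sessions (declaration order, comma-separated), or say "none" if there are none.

- amount: declared NOT NULL → not nullable.
- price: no NOT NULL constraint applies → nullable.
- secret: no NOT NULL constraint applies → nullable.
- user_agent: part of the PRIMARY KEY, which implies NOT NULL → not nullable.
- url: no NOT NULL constraint applies → nullable.
- name: CHECK does not forbid NULL (a CHECK constraint passes when its expression is NULL) → nullable.
- session_id: DEFAULT only fills an omitted column; an explicit NULL is still allowed → nullable.
- ip: no NOT NULL constraint applies → nullable.
- currency: no NOT NULL constraint applies → nullable.
- domain: no NOT NULL constraint applies → nullable.
- seats: CHECK does not forbid NULL (a CHECK constraint passes when its expression is NULL) → nullable.

price, secret, url, name, session_id, ip, currency, domain, seats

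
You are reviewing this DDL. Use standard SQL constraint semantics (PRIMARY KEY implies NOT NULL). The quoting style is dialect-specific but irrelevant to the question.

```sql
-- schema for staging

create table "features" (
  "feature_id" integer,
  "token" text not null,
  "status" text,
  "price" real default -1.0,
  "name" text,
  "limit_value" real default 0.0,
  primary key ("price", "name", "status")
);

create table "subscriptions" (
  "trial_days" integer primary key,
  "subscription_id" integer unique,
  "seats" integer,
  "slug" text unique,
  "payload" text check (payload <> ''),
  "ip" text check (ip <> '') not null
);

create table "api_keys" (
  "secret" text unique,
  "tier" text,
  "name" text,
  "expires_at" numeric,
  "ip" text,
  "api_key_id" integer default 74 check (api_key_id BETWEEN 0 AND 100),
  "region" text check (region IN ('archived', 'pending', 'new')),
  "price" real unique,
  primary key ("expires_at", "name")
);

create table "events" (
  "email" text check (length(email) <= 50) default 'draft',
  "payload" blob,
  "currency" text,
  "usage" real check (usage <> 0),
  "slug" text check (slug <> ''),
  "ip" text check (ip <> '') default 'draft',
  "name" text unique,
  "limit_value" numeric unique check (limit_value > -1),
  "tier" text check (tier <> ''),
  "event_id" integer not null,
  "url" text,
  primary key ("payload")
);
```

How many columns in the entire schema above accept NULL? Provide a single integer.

features: 2 nullable (feature_id, limit_value — PK (price, name, status) and explicit NOT NULL columns excluded).
subscriptions: 4 nullable (subscription_id, seats, slug, payload — PK (trial_days) and explicit NOT NULL columns excluded).
api_keys: 6 nullable (secret, tier, ip, api_key_id, region, price — PK (expires_at, name) and explicit NOT NULL columns excluded).
events: 9 nullable (email, currency, usage, slug, ip, name, limit_value, tier, url — PK (payload) and explicit NOT NULL columns excluded).
Total: 2 + 4 + 6 + 9 = 21.

21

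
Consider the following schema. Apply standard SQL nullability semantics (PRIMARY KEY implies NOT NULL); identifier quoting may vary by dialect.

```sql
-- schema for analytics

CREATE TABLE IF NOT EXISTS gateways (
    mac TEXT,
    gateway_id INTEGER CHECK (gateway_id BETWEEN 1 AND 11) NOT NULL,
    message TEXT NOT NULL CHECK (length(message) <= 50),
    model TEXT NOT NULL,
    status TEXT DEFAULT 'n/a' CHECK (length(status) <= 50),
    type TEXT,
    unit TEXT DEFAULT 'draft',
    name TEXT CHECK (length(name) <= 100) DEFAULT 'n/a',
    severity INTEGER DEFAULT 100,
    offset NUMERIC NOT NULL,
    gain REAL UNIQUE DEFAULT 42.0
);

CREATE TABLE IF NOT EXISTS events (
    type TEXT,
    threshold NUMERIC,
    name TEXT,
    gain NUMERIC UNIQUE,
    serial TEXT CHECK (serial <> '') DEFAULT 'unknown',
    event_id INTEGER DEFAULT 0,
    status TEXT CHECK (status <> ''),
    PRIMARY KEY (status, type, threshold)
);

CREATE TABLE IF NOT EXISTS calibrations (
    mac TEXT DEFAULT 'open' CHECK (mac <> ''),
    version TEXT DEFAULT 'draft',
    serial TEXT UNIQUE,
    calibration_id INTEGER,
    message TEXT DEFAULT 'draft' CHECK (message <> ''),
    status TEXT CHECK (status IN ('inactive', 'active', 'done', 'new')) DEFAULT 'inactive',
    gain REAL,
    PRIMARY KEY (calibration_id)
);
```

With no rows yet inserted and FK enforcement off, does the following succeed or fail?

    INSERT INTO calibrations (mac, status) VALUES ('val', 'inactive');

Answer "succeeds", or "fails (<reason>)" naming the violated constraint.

calibration_id is omitted from the column list and has no DEFAULT, so it would receive NULL.
But calibration_id is part of the PRIMARY KEY (implied NOT NULL).

fails (NOT NULL on calibration_id)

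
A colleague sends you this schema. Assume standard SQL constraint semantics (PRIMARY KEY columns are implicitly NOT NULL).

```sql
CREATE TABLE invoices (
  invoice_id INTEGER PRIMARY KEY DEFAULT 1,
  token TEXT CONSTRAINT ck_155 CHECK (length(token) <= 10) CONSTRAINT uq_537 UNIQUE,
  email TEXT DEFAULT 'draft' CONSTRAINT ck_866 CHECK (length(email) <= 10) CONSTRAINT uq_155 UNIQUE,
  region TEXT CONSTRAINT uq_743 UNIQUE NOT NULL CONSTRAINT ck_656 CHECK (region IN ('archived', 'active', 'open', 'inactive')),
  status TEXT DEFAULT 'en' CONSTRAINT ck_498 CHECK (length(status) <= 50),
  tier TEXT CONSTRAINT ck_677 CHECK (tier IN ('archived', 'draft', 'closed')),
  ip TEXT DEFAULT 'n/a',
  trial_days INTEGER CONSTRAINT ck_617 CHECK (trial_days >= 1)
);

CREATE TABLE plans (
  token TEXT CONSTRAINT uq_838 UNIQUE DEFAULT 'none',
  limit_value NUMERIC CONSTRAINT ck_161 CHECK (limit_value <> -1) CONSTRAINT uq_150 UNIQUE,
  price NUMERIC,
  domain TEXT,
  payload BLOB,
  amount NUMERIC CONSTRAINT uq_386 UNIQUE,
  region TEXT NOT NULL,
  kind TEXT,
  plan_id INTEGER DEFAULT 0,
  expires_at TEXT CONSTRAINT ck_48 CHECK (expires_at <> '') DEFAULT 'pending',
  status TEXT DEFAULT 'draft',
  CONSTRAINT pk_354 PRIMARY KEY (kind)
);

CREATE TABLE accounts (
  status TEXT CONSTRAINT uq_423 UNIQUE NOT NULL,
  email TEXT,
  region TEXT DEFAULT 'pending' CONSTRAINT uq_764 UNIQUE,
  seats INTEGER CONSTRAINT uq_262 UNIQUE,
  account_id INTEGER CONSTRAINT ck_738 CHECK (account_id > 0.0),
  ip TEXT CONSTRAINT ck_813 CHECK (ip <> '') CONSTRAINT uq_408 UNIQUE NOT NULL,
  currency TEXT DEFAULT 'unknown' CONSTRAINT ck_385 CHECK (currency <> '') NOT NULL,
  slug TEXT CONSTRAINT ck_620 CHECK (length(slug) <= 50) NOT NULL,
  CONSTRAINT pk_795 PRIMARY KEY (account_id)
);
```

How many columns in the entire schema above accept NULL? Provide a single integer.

18

invoices: 6 nullable (token, email, status, tier, ip, trial_days — PK (invoice_id) and explicit NOT NULL columns excluded).
plans: 9 nullable (token, limit_value, price, domain, payload, amount, plan_id, expires_at, status — PK (kind) and explicit NOT NULL columns excluded).
accounts: 3 nullable (email, region, seats — PK (account_id) and explicit NOT NULL columns excluded).
Total: 6 + 9 + 3 = 18.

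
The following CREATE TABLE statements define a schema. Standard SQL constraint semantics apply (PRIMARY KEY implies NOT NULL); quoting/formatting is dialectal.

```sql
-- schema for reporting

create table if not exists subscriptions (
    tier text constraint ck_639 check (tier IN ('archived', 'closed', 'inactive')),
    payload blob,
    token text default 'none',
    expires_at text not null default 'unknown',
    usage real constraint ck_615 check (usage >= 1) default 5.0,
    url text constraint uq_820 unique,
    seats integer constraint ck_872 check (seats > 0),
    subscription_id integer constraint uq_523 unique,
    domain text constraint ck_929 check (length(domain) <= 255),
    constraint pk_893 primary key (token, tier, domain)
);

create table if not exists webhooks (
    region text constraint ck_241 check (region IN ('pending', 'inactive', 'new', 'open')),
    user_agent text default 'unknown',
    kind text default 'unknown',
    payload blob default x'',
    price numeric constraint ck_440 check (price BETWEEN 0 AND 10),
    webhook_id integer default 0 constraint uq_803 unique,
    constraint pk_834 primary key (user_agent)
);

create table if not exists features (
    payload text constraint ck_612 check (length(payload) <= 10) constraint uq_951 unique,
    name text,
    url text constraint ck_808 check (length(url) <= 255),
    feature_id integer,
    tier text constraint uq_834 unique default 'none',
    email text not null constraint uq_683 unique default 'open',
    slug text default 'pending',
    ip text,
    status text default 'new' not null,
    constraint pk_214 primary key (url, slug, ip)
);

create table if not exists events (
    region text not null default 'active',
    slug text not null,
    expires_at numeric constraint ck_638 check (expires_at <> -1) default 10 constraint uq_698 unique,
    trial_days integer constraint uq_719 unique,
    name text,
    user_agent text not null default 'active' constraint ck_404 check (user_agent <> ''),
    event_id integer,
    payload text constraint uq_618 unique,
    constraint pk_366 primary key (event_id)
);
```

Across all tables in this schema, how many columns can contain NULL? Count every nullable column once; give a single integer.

subscriptions: 5 nullable (payload, usage, url, seats, subscription_id — PK (token, tier, domain) and explicit NOT NULL columns excluded).
webhooks: 5 nullable (region, kind, payload, price, webhook_id — PK (user_agent) and explicit NOT NULL columns excluded).
features: 4 nullable (payload, name, feature_id, tier — PK (url, slug, ip) and explicit NOT NULL columns excluded).
events: 4 nullable (expires_at, trial_days, name, payload — PK (event_id) and explicit NOT NULL columns excluded).
Total: 5 + 5 + 4 + 4 = 18.

18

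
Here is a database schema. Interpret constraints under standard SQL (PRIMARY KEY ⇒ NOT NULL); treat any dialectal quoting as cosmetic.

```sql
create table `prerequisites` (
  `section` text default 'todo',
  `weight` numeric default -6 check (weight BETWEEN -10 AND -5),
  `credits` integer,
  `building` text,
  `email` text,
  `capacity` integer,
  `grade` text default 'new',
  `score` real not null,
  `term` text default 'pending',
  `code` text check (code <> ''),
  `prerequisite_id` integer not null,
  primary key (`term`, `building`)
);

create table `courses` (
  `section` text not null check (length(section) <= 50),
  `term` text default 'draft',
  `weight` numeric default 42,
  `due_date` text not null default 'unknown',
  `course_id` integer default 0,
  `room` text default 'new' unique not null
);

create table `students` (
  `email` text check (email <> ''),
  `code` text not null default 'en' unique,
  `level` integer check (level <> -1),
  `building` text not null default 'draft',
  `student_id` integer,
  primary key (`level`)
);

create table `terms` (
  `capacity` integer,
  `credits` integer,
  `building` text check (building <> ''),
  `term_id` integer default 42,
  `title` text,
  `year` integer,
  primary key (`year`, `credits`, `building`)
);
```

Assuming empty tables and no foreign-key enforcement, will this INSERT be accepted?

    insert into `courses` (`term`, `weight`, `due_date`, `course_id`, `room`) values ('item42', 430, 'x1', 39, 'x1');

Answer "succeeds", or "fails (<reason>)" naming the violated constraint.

section is omitted from the column list and has no DEFAULT, so it would receive NULL.
But section is declared NOT NULL.

fails (NOT NULL on section)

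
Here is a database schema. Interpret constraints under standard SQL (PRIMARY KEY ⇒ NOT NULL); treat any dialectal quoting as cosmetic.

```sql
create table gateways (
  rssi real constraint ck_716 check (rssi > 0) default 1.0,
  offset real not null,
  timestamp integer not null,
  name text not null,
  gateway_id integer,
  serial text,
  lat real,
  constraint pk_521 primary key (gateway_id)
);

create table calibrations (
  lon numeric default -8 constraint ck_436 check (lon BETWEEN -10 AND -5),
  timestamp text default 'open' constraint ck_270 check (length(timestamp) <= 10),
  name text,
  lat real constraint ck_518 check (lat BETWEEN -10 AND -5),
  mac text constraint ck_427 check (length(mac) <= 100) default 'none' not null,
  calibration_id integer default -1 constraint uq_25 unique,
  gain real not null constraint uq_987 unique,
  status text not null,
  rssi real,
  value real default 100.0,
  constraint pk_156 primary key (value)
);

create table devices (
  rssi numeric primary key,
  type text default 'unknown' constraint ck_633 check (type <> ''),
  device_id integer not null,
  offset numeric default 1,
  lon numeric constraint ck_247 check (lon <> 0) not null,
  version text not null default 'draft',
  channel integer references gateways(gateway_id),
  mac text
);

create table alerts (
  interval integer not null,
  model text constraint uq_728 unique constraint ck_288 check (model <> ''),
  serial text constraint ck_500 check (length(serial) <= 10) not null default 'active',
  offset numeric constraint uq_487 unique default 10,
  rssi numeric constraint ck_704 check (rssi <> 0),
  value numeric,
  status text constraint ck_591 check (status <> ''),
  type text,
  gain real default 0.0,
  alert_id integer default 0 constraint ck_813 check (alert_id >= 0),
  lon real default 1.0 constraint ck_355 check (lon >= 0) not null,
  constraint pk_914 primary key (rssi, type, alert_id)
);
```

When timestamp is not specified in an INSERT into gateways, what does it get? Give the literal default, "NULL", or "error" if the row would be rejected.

error

timestamp has no DEFAULT clause.
Omitting it would insert NULL, but it is declared NOT NULL, so the INSERT fails.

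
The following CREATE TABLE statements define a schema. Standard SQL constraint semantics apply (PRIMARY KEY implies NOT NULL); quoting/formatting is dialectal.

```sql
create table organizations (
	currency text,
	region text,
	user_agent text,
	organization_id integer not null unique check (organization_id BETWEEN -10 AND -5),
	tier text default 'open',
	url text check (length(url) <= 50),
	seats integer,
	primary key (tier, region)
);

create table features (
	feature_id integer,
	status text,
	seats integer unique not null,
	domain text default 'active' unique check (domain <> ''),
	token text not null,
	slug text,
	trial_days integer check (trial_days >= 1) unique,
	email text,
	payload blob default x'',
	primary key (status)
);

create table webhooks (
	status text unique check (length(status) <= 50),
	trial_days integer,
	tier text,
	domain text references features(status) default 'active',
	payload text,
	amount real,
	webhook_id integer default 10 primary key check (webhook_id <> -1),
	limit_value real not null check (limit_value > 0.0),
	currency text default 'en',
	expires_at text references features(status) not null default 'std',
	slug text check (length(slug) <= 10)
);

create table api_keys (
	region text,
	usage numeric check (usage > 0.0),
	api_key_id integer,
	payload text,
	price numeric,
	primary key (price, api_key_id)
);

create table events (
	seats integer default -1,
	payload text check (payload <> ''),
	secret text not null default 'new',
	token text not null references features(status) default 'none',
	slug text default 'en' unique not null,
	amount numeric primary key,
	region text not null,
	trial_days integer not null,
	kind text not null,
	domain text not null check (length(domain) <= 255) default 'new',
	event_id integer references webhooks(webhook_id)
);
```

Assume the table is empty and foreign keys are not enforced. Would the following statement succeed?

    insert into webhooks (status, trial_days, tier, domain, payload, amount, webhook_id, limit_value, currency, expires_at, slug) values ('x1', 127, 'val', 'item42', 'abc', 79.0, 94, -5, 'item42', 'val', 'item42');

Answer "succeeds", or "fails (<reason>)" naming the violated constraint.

The value -5 for limit_value violates CHECK (limit_value > 0.0).

fails (CHECK on limit_value)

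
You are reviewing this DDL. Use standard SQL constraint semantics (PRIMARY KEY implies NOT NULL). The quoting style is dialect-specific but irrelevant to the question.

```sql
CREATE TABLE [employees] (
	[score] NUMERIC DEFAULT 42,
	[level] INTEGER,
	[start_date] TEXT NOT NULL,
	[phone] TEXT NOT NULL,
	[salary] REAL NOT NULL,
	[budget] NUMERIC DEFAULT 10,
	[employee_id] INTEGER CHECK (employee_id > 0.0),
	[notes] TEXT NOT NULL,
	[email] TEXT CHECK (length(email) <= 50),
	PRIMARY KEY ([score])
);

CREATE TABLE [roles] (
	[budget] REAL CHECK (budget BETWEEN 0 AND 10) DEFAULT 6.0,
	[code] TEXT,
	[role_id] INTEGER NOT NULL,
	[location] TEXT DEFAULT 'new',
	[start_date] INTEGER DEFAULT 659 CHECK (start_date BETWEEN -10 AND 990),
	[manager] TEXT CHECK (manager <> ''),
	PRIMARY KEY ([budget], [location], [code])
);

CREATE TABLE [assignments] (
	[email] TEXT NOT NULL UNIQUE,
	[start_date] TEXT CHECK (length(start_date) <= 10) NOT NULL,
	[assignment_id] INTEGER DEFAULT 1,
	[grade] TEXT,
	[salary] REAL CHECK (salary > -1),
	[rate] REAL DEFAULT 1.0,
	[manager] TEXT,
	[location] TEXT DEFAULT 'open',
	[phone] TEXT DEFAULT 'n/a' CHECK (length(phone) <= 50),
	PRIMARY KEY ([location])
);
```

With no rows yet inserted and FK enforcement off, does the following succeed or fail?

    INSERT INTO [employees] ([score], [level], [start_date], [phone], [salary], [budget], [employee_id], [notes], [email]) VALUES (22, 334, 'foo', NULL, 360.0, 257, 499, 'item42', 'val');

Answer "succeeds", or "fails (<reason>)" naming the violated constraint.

phone is explicitly set to NULL, but phone is declared NOT NULL.

fails (NOT NULL on phone)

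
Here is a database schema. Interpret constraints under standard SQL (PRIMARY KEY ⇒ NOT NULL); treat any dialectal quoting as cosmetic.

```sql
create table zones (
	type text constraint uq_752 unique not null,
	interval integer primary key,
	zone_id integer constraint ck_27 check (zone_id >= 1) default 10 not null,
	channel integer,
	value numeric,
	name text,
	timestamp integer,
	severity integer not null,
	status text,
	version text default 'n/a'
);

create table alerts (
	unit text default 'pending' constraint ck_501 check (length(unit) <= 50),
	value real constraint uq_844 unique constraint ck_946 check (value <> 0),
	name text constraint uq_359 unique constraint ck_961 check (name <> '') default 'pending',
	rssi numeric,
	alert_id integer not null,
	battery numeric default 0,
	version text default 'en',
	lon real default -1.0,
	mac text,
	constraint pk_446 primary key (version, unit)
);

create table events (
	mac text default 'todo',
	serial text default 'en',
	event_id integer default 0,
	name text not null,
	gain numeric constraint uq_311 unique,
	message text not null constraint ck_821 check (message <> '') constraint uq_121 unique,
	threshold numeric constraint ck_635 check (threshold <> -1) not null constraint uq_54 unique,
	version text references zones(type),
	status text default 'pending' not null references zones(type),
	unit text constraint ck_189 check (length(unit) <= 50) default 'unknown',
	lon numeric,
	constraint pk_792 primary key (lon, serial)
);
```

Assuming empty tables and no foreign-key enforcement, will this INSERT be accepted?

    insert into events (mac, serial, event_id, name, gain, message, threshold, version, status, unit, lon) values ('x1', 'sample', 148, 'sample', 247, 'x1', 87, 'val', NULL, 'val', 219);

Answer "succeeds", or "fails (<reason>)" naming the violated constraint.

fails (NOT NULL on status)

status is explicitly set to NULL, but status is declared NOT NULL.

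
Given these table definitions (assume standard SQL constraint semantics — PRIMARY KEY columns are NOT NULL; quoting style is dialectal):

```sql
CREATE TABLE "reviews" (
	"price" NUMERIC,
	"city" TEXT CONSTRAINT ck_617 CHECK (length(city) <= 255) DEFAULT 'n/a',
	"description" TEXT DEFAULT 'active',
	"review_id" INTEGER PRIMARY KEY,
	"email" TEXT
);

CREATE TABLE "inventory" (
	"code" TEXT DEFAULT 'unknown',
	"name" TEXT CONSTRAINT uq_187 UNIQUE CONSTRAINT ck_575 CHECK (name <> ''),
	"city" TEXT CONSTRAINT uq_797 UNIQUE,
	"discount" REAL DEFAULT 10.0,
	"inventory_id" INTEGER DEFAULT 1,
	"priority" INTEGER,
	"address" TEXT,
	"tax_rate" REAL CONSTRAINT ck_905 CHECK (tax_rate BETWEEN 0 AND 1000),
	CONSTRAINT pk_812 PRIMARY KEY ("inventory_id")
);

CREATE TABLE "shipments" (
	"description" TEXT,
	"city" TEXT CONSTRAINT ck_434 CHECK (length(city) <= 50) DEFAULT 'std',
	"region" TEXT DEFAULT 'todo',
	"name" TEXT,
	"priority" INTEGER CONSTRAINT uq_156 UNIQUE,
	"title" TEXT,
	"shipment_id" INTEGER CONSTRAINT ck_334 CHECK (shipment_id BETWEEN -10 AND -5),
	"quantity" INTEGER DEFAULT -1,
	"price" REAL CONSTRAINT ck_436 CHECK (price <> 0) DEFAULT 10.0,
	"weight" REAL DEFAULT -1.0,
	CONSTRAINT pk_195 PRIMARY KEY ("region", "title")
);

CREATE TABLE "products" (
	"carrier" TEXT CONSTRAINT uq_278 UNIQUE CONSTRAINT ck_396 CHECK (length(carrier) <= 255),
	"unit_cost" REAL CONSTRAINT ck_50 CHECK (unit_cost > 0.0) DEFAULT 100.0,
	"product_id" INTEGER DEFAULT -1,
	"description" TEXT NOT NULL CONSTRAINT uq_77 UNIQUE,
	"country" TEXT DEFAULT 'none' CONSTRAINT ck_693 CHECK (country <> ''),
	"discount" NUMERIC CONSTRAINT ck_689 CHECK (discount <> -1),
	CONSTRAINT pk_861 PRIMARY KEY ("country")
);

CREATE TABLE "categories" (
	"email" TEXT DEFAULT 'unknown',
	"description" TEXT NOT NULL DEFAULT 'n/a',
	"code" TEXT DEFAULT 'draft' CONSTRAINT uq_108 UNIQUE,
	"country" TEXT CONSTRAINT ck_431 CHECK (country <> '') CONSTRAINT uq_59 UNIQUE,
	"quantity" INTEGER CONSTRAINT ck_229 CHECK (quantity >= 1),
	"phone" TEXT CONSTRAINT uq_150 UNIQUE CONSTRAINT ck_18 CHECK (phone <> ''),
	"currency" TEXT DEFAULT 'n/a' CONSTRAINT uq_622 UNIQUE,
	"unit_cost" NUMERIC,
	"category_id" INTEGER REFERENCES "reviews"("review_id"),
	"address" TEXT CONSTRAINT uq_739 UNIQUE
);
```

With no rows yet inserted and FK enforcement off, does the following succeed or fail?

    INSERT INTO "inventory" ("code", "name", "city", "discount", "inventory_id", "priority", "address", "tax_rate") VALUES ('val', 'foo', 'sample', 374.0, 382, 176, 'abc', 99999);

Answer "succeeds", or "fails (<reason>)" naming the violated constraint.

fails (CHECK on tax_rate)

The value 99999 for tax_rate violates CHECK (tax_rate BETWEEN 0 AND 1000).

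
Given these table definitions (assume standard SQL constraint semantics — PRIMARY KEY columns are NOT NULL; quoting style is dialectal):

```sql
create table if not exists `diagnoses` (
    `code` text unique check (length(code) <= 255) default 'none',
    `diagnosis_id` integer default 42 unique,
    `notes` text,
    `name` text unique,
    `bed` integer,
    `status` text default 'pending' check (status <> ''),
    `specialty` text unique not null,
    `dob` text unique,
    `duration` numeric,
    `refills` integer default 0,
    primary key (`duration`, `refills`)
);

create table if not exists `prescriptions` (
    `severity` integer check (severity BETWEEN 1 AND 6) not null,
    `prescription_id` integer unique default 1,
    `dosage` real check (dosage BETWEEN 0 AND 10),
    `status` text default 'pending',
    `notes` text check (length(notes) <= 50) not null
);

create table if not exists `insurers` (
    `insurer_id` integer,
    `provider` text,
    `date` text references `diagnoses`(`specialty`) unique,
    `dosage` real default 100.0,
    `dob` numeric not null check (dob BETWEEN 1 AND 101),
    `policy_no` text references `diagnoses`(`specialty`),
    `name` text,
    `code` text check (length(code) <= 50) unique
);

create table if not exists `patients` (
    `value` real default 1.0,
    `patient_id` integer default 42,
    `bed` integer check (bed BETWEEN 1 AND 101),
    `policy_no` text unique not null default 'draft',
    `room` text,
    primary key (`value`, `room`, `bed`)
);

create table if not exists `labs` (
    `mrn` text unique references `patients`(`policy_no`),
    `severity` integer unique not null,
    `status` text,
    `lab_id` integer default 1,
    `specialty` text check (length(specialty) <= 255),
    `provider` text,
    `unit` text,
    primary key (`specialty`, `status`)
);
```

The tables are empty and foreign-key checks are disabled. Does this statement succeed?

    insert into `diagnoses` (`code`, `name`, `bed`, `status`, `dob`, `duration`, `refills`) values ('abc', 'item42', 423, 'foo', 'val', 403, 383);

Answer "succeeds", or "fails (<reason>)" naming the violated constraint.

specialty is omitted from the column list and has no DEFAULT, so it would receive NULL.
But specialty is declared NOT NULL.

fails (NOT NULL on specialty)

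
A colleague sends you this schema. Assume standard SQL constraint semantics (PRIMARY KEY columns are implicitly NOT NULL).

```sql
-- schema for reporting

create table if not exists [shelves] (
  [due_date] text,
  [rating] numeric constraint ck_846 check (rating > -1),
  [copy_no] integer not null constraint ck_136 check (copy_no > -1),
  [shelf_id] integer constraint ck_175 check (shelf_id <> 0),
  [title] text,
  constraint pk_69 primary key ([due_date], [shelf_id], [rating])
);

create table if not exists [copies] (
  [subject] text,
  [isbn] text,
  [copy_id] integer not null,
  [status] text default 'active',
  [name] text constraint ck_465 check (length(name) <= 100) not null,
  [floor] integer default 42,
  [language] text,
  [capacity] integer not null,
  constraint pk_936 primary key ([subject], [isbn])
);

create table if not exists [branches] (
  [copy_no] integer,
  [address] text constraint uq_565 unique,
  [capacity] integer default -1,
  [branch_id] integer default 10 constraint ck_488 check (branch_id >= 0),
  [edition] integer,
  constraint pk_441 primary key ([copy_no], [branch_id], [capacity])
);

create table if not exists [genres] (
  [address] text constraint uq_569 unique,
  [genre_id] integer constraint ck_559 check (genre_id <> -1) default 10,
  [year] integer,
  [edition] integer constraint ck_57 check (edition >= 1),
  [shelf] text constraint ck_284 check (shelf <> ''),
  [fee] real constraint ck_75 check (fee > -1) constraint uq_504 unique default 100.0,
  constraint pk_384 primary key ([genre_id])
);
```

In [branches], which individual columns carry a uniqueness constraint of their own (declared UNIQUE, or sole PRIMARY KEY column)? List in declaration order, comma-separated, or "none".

- copy_no: part of a composite PRIMARY KEY — only the tuple is unique, not this column on its own.
- address: declared UNIQUE → unique.
- capacity: part of a composite PRIMARY KEY — only the tuple is unique, not this column on its own.
- branch_id: part of a composite PRIMARY KEY — only the tuple is unique, not this column on its own.
- edition: no UNIQUE or single-column PK constraint.

address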